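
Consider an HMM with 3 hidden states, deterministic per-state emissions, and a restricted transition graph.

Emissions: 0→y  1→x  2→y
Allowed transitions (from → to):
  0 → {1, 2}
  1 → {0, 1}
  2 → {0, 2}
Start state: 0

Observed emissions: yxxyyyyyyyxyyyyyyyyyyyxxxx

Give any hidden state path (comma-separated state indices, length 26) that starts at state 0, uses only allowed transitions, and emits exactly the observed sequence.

0,1,1,0,2,0,2,0,2,0,1,0,2,0,2,2,2,0,2,0,2,0,1,1,1,1

  [0] y  {0,2}  => 0  start
  [1] x  {1}  => 1  0->1 ok
  [2] x  {1}  => 1  1->1 ok
  [3] y  {0,2}  => 0  1->0 ok
  [4] y  {0,2}  => 2  0->2 ok
  [5] y  {0,2}  => 0  2->0 ok
  [6] y  {0,2}  => 2  0->2 ok
  [7] y  {0,2}  => 0  2->0 ok
  [8] y  {0,2}  => 2  0->2 ok
  [9] y  {0,2}  => 0  2->0 ok
  [10] x  {1}  => 1  0->1 ok
  [11] y  {0,2}  => 0  1->0 ok
  [12] y  {0,2}  => 2  0->2 ok
  [13] y  {0,2}  => 0  2->0 ok
  [14] y  {0,2}  => 2  0->2 ok
  [15] y  {0,2}  => 2  2->2 ok
  [16] y  {0,2}  => 2  2->2 ok
  [17] y  {0,2}  => 0  2->0 ok
  [18] y  {0,2}  => 2  0->2 ok
  [19] y  {0,2}  => 0  2->0 ok
  [20] y  {0,2}  => 2  0->2 ok
  [21] y  {0,2}  => 0  2->0 ok
  [22] x  {1}  => 1  0->1 ok
  [23] x  {1}  => 1  1->1 ok
  [24] x  {1}  => 1  1->1 ok
  [25] x  {1}  => 1  1->1 ok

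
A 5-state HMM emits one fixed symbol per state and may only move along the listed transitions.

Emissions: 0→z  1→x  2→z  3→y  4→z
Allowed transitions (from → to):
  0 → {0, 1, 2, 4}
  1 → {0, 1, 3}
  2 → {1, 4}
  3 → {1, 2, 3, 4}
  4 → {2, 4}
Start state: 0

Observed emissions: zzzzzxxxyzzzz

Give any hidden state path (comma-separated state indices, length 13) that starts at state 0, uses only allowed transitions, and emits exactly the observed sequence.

  pos 0: z in {0,2,4}, choose 0; start
  pos 1: z in {0,2,4}, choose 4; 0->4 ok
  pos 2: z in {0,2,4}, choose 2; 4->2 ok
  pos 3: z in {0,2,4}, choose 4; 2->4 ok
  pos 4: z in {0,2,4}, choose 2; 4->2 ok
  pos 5: x in {1}, choose 1; 2->1 ok
  pos 6: x in {1}, choose 1; 1->1 ok
  pos 7: x in {1}, choose 1; 1->1 ok
  pos 8: y in {3}, choose 3; 1->3 ok
  pos 9: z in {0,2,4}, choose 4; 3->4 ok
  pos 10: z in {0,2,4}, choose 4; 4->4 ok
  pos 11: z in {0,2,4}, choose 4; 4->4 ok
  pos 12: z in {0,2,4}, choose 2; 4->2 ok

0,4,2,4,2,1,1,1,3,4,4,4,2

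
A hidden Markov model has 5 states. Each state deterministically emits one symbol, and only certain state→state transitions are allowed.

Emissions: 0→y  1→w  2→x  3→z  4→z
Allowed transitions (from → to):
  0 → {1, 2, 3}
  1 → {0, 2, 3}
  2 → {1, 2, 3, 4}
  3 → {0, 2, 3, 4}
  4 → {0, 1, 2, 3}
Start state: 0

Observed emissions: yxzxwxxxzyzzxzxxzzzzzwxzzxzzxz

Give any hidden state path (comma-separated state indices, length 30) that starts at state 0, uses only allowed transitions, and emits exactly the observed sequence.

0,2,3,2,1,2,2,2,3,0,3,3,2,3,2,2,3,3,4,3,4,1,2,4,3,2,3,4,2,4

  t0 'y' -> {0}, take 0 (start)
  t1 'x' -> {2}, take 2 (0->2 ok)
  t2 'z' -> {3,4}, take 3 (2->3 ok)
  t3 'x' -> {2}, take 2 (3->2 ok)
  t4 'w' -> {1}, take 1 (2->1 ok)
  t5 'x' -> {2}, take 2 (1->2 ok)
  t6 'x' -> {2}, take 2 (2->2 ok)
  t7 'x' -> {2}, take 2 (2->2 ok)
  t8 'z' -> {3,4}, take 3 (2->3 ok)
  t9 'y' -> {0}, take 0 (3->0 ok)
  t10 'z' -> {3,4}, take 3 (0->3 ok)
  t11 'z' -> {3,4}, take 3 (3->3 ok)
  t12 'x' -> {2}, take 2 (3->2 ok)
  t13 'z' -> {3,4}, take 3 (2->3 ok)
  t14 'x' -> {2}, take 2 (3->2 ok)
  t15 'x' -> {2}, take 2 (2->2 ok)
  t16 'z' -> {3,4}, take 3 (2->3 ok)
  t17 'z' -> {3,4}, take 3 (3->3 ok)
  t18 'z' -> {3,4}, take 4 (3->4 ok)
  t19 'z' -> {3,4}, take 3 (4->3 ok)
  t20 'z' -> {3,4}, take 4 (3->4 ok)
  t21 'w' -> {1}, take 1 (4->1 ok)
  t22 'x' -> {2}, take 2 (1->2 ok)
  t23 'z' -> {3,4}, take 4 (2->4 ok)
  t24 'z' -> {3,4}, take 3 (4->3 ok)
  t25 'x' -> {2}, take 2 (3->2 ok)
  t26 'z' -> {3,4}, take 3 (2->3 ok)
  t27 'z' -> {3,4}, take 4 (3->4 ok)
  t28 'x' -> {2}, take 2 (4->2 ok)
  t29 'z' -> {3,4}, take 4 (2->4 ok)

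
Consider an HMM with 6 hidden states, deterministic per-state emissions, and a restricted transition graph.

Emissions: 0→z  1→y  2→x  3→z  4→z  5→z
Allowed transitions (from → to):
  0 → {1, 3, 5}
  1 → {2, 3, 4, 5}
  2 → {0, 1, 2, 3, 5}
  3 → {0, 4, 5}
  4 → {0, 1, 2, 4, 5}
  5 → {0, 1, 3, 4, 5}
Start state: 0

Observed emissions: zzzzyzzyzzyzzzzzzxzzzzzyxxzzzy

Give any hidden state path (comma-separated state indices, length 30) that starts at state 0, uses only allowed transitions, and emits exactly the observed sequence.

0,3,4,5,1,5,4,1,4,5,1,4,4,4,0,5,4,2,0,5,5,3,5,1,2,2,3,5,4,1

  t0 'z' -> {0,3,4,5}, take 0 (start)
  t1 'z' -> {0,3,4,5}, take 3 (0->3 ok)
  t2 'z' -> {0,3,4,5}, take 4 (3->4 ok)
  t3 'z' -> {0,3,4,5}, take 5 (4->5 ok)
  t4 'y' -> {1}, take 1 (5->1 ok)
  t5 'z' -> {0,3,4,5}, take 5 (1->5 ok)
  t6 'z' -> {0,3,4,5}, take 4 (5->4 ok)
  t7 'y' -> {1}, take 1 (4->1 ok)
  t8 'z' -> {0,3,4,5}, take 4 (1->4 ok)
  t9 'z' -> {0,3,4,5}, take 5 (4->5 ok)
  t10 'y' -> {1}, take 1 (5->1 ok)
  t11 'z' -> {0,3,4,5}, take 4 (1->4 ok)
  t12 'z' -> {0,3,4,5}, take 4 (4->4 ok)
  t13 'z' -> {0,3,4,5}, take 4 (4->4 ok)
  t14 'z' -> {0,3,4,5}, take 0 (4->0 ok)
  t15 'z' -> {0,3,4,5}, take 5 (0->5 ok)
  t16 'z' -> {0,3,4,5}, take 4 (5->4 ok)
  t17 'x' -> {2}, take 2 (4->2 ok)
  t18 'z' -> {0,3,4,5}, take 0 (2->0 ok)
  t19 'z' -> {0,3,4,5}, take 5 (0->5 ok)
  t20 'z' -> {0,3,4,5}, take 5 (5->5 ok)
  t21 'z' -> {0,3,4,5}, take 3 (5->3 ok)
  t22 'z' -> {0,3,4,5}, take 5 (3->5 ok)
  t23 'y' -> {1}, take 1 (5->1 ok)
  t24 'x' -> {2}, take 2 (1->2 ok)
  t25 'x' -> {2}, take 2 (2->2 ok)
  t26 'z' -> {0,3,4,5}, take 3 (2->3 ok)
  t27 'z' -> {0,3,4,5}, take 5 (3->5 ok)
  t28 'z' -> {0,3,4,5}, take 4 (5->4 ok)
  t29 'y' -> {1}, take 1 (4->1 ok)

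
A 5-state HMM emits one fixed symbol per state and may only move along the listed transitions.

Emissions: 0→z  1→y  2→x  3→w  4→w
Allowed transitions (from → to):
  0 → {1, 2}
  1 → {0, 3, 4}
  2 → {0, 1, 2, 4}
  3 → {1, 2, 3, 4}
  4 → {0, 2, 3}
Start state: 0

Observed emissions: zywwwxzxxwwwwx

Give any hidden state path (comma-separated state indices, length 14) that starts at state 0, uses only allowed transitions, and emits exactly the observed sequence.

0,1,3,4,3,2,0,2,2,4,3,3,4,2

  pos 0: z in {0}, choose 0; start
  pos 1: y in {1}, choose 1; 0->1 ok
  pos 2: w in {3,4}, choose 3; 1->3 ok
  pos 3: w in {3,4}, choose 4; 3->4 ok
  pos 4: w in {3,4}, choose 3; 4->3 ok
  pos 5: x in {2}, choose 2; 3->2 ok
  pos 6: z in {0}, choose 0; 2->0 ok
  pos 7: x in {2}, choose 2; 0->2 ok
  pos 8: x in {2}, choose 2; 2->2 ok
  pos 9: w in {3,4}, choose 4; 2->4 ok
  pos 10: w in {3,4}, choose 3; 4->3 ok
  pos 11: w in {3,4}, choose 3; 3->3 ok
  pos 12: w in {3,4}, choose 4; 3->4 ok
  pos 13: x in {2}, choose 2; 4->2 ok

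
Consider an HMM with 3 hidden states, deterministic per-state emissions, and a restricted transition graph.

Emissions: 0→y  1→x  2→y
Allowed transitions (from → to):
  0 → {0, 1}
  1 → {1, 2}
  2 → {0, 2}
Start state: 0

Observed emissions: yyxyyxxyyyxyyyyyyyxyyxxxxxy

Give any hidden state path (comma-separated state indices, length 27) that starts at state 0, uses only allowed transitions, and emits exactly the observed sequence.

0,0,1,2,0,1,1,2,0,0,1,2,2,2,2,2,2,0,1,2,0,1,1,1,1,1,2

  [0] y  {0,2}  => 0  start
  [1] y  {0,2}  => 0  0->0 ok
  [2] x  {1}  => 1  0->1 ok
  [3] y  {0,2}  => 2  1->2 ok
  [4] y  {0,2}  => 0  2->0 ok
  [5] x  {1}  => 1  0->1 ok
  [6] x  {1}  => 1  1->1 ok
  [7] y  {0,2}  => 2  1->2 ok
  [8] y  {0,2}  => 0  2->0 ok
  [9] y  {0,2}  => 0  0->0 ok
  [10] x  {1}  => 1  0->1 ok
  [11] y  {0,2}  => 2  1->2 ok
  [12] y  {0,2}  => 2  2->2 ok
  [13] y  {0,2}  => 2  2->2 ok
  [14] y  {0,2}  => 2  2->2 ok
  [15] y  {0,2}  => 2  2->2 ok
  [16] y  {0,2}  => 2  2->2 ok
  [17] y  {0,2}  => 0  2->0 ok
  [18] x  {1}  => 1  0->1 ok
  [19] y  {0,2}  => 2  1->2 ok
  [20] y  {0,2}  => 0  2->0 ok
  [21] x  {1}  => 1  0->1 ok
  [22] x  {1}  => 1  1->1 ok
  [23] x  {1}  => 1  1->1 ok
  [24] x  {1}  => 1  1->1 ok
  [25] x  {1}  => 1  1->1 ok
  [26] y  {0,2}  => 2  1->2 ok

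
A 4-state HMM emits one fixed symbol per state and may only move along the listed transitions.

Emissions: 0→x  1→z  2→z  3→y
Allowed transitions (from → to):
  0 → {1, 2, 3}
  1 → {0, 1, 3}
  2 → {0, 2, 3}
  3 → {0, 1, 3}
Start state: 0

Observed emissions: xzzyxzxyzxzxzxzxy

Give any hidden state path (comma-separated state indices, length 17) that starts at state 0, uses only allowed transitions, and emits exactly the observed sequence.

  t0 'x' -> {0}, take 0 (start)
  t1 'z' -> {1,2}, take 1 (0->1 ok)
  t2 'z' -> {1,2}, take 1 (1->1 ok)
  t3 'y' -> {3}, take 3 (1->3 ok)
  t4 'x' -> {0}, take 0 (3->0 ok)
  t5 'z' -> {1,2}, take 2 (0->2 ok)
  t6 'x' -> {0}, take 0 (2->0 ok)
  t7 'y' -> {3}, take 3 (0->3 ok)
  t8 'z' -> {1,2}, take 1 (3->1 ok)
  t9 'x' -> {0}, take 0 (1->0 ok)
  t10 'z' -> {1,2}, take 1 (0->1 ok)
  t11 'x' -> {0}, take 0 (1->0 ok)
  t12 'z' -> {1,2}, take 1 (0->1 ok)
  t13 'x' -> {0}, take 0 (1->0 ok)
  t14 'z' -> {1,2}, take 1 (0->1 ok)
  t15 'x' -> {0}, take 0 (1->0 ok)
  t16 'y' -> {3}, take 3 (0->3 ok)

0,1,1,3,0,2,0,3,1,0,1,0,1,0,1,0,3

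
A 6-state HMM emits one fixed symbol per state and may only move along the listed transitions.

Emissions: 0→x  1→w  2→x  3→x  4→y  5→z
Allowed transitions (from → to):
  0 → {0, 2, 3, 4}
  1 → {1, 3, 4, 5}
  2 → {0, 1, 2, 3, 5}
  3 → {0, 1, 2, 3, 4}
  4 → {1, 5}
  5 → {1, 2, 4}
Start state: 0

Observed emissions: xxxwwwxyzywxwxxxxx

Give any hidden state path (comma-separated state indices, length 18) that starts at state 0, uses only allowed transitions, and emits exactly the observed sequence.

0,2,2,1,1,1,3,4,5,4,1,3,1,3,2,3,0,3

  t0 'x' -> {0,2,3}, take 0 (start)
  t1 'x' -> {0,2,3}, take 2 (0->2 ok)
  t2 'x' -> {0,2,3}, take 2 (2->2 ok)
  t3 'w' -> {1}, take 1 (2->1 ok)
  t4 'w' -> {1}, take 1 (1->1 ok)
  t5 'w' -> {1}, take 1 (1->1 ok)
  t6 'x' -> {0,2,3}, take 3 (1->3 ok)
  t7 'y' -> {4}, take 4 (3->4 ok)
  t8 'z' -> {5}, take 5 (4->5 ok)
  t9 'y' -> {4}, take 4 (5->4 ok)
  t10 'w' -> {1}, take 1 (4->1 ok)
  t11 'x' -> {0,2,3}, take 3 (1->3 ok)
  t12 'w' -> {1}, take 1 (3->1 ok)
  t13 'x' -> {0,2,3}, take 3 (1->3 ok)
  t14 'x' -> {0,2,3}, take 2 (3->2 ok)
  t15 'x' -> {0,2,3}, take 3 (2->3 ok)
  t16 'x' -> {0,2,3}, take 0 (3->0 ok)
  t17 'x' -> {0,2,3}, take 3 (0->3 ok)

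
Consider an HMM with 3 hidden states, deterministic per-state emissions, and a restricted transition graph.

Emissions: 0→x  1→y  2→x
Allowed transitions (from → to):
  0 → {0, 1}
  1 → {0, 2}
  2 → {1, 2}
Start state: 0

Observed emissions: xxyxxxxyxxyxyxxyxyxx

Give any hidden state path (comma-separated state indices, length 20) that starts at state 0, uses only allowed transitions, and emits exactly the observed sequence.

0,0,1,2,2,2,2,1,2,2,1,0,1,2,2,1,2,1,0,0

  t0 'x' -> {0,2}, take 0 (start)
  t1 'x' -> {0,2}, take 0 (0->0 ok)
  t2 'y' -> {1}, take 1 (0->1 ok)
  t3 'x' -> {0,2}, take 2 (1->2 ok)
  t4 'x' -> {0,2}, take 2 (2->2 ok)
  t5 'x' -> {0,2}, take 2 (2->2 ok)
  t6 'x' -> {0,2}, take 2 (2->2 ok)
  t7 'y' -> {1}, take 1 (2->1 ok)
  t8 'x' -> {0,2}, take 2 (1->2 ok)
  t9 'x' -> {0,2}, take 2 (2->2 ok)
  t10 'y' -> {1}, take 1 (2->1 ok)
  t11 'x' -> {0,2}, take 0 (1->0 ok)
  t12 'y' -> {1}, take 1 (0->1 ok)
  t13 'x' -> {0,2}, take 2 (1->2 ok)
  t14 'x' -> {0,2}, take 2 (2->2 ok)
  t15 'y' -> {1}, take 1 (2->1 ok)
  t16 'x' -> {0,2}, take 2 (1->2 ok)
  t17 'y' -> {1}, take 1 (2->1 ok)
  t18 'x' -> {0,2}, take 0 (1->0 ok)
  t19 'x' -> {0,2}, take 0 (0->0 ok)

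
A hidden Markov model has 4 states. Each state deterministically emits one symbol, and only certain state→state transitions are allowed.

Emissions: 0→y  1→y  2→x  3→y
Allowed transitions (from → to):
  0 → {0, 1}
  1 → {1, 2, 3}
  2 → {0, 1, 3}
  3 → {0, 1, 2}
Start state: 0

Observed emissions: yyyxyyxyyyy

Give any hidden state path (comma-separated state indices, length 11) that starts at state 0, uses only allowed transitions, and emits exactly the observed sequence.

0,1,3,2,3,1,2,1,3,1,3

  0: obs=y cand={0,1,3} pick 0 [start]
  1: obs=y cand={0,1,3} pick 1 [0->1 ok]
  2: obs=y cand={0,1,3} pick 3 [1->3 ok]
  3: obs=x cand={2} pick 2 [3->2 ok]
  4: obs=y cand={0,1,3} pick 3 [2->3 ok]
  5: obs=y cand={0,1,3} pick 1 [3->1 ok]
  6: obs=x cand={2} pick 2 [1->2 ok]
  7: obs=y cand={0,1,3} pick 1 [2->1 ok]
  8: obs=y cand={0,1,3} pick 3 [1->3 ok]
  9: obs=y cand={0,1,3} pick 1 [3->1 ok]
  10: obs=y cand={0,1,3} pick 3 [1->3 ok]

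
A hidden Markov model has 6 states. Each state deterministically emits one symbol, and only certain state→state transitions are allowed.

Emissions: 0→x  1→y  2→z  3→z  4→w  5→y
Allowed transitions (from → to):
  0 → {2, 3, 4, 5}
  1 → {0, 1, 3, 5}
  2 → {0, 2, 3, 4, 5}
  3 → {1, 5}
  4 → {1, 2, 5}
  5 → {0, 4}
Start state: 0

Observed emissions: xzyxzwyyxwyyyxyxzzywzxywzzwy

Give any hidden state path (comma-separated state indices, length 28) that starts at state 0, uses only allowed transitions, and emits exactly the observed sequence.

  0: obs=x cand={0} pick 0 [start]
  1: obs=z cand={2,3} pick 3 [0->3 ok]
  2: obs=y cand={1,5} pick 5 [3->5 ok]
  3: obs=x cand={0} pick 0 [5->0 ok]
  4: obs=z cand={2,3} pick 2 [0->2 ok]
  5: obs=w cand={4} pick 4 [2->4 ok]
  6: obs=y cand={1,5} pick 1 [4->1 ok]
  7: obs=y cand={1,5} pick 1 [1->1 ok]
  8: obs=x cand={0} pick 0 [1->0 ok]
  9: obs=w cand={4} pick 4 [0->4 ok]
  10: obs=y cand={1,5} pick 1 [4->1 ok]
  11: obs=y cand={1,5} pick 1 [1->1 ok]
  12: obs=y cand={1,5} pick 5 [1->5 ok]
  13: obs=x cand={0} pick 0 [5->0 ok]
  14: obs=y cand={1,5} pick 5 [0->5 ok]
  15: obs=x cand={0} pick 0 [5->0 ok]
  16: obs=z cand={2,3} pick 2 [0->2 ok]
  17: obs=z cand={2,3} pick 3 [2->3 ok]
  18: obs=y cand={1,5} pick 5 [3->5 ok]
  19: obs=w cand={4} pick 4 [5->4 ok]
  20: obs=z cand={2,3} pick 2 [4->2 ok]
  21: obs=x cand={0} pick 0 [2->0 ok]
  22: obs=y cand={1,5} pick 5 [0->5 ok]
  23: obs=w cand={4} pick 4 [5->4 ok]
  24: obs=z cand={2,3} pick 2 [4->2 ok]
  25: obs=z cand={2,3} pick 2 [2->2 ok]
  26: obs=w cand={4} pick 4 [2->4 ok]
  27: obs=y cand={1,5} pick 5 [4->5 ok]

0,3,5,0,2,4,1,1,0,4,1,1,5,0,5,0,2,3,5,4,2,0,5,4,2,2,4,5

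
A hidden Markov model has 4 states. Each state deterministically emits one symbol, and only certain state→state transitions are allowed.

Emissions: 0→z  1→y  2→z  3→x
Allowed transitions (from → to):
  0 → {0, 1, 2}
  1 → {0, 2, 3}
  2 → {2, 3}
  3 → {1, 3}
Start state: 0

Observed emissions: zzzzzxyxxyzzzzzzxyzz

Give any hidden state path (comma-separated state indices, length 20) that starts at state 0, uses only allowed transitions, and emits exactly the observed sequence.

0,0,0,2,2,3,1,3,3,1,0,2,2,2,2,2,3,1,2,2

  t0 'z' -> {0,2}, take 0 (start)
  t1 'z' -> {0,2}, take 0 (0->0 ok)
  t2 'z' -> {0,2}, take 0 (0->0 ok)
  t3 'z' -> {0,2}, take 2 (0->2 ok)
  t4 'z' -> {0,2}, take 2 (2->2 ok)
  t5 'x' -> {3}, take 3 (2->3 ok)
  t6 'y' -> {1}, take 1 (3->1 ok)
  t7 'x' -> {3}, take 3 (1->3 ok)
  t8 'x' -> {3}, take 3 (3->3 ok)
  t9 'y' -> {1}, take 1 (3->1 ok)
  t10 'z' -> {0,2}, take 0 (1->0 ok)
  t11 'z' -> {0,2}, take 2 (0->2 ok)
  t12 'z' -> {0,2}, take 2 (2->2 ok)
  t13 'z' -> {0,2}, take 2 (2->2 ok)
  t14 'z' -> {0,2}, take 2 (2->2 ok)
  t15 'z' -> {0,2}, take 2 (2->2 ok)
  t16 'x' -> {3}, take 3 (2->3 ok)
  t17 'y' -> {1}, take 1 (3->1 ok)
  t18 'z' -> {0,2}, take 2 (1->2 ok)
  t19 'z' -> {0,2}, take 2 (2->2 ok)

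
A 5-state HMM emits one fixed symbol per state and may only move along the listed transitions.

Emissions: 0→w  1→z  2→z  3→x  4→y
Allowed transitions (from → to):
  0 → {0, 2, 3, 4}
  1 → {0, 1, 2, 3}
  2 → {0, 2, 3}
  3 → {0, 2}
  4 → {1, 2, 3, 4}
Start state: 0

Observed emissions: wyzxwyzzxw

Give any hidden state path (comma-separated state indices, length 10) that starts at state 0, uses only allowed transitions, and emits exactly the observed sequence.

  [0] w  {0}  => 0  start
  [1] y  {4}  => 4  0->4 ok
  [2] z  {1,2}  => 2  4->2 ok
  [3] x  {3}  => 3  2->3 ok
  [4] w  {0}  => 0  3->0 ok
  [5] y  {4}  => 4  0->4 ok
  [6] z  {1,2}  => 1  4->1 ok
  [7] z  {1,2}  => 1  1->1 ok
  [8] x  {3}  => 3  1->3 ok
  [9] w  {0}  => 0  3->0 ok

0,4,2,3,0,4,1,1,3,0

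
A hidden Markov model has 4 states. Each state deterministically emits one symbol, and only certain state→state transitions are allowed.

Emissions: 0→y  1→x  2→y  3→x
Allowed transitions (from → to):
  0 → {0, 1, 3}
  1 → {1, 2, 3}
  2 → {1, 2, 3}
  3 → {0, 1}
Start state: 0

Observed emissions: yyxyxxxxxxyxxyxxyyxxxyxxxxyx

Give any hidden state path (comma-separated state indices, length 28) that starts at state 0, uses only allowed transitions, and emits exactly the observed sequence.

0,0,3,0,1,3,1,3,1,3,0,1,3,0,3,1,2,2,3,1,3,0,3,1,3,1,2,1

  pos 0: y in {0,2}, choose 0; start
  pos 1: y in {0,2}, choose 0; 0->0 ok
  pos 2: x in {1,3}, choose 3; 0->3 ok
  pos 3: y in {0,2}, choose 0; 3->0 ok
  pos 4: x in {1,3}, choose 1; 0->1 ok
  pos 5: x in {1,3}, choose 3; 1->3 ok
  pos 6: x in {1,3}, choose 1; 3->1 ok
  pos 7: x in {1,3}, choose 3; 1->3 ok
  pos 8: x in {1,3}, choose 1; 3->1 ok
  pos 9: x in {1,3}, choose 3; 1->3 ok
  pos 10: y in {0,2}, choose 0; 3->0 ok
  pos 11: x in {1,3}, choose 1; 0->1 ok
  pos 12: x in {1,3}, choose 3; 1->3 ok
  pos 13: y in {0,2}, choose 0; 3->0 ok
  pos 14: x in {1,3}, choose 3; 0->3 ok
  pos 15: x in {1,3}, choose 1; 3->1 ok
  pos 16: y in {0,2}, choose 2; 1->2 ok
  pos 17: y in {0,2}, choose 2; 2->2 ok
  pos 18: x in {1,3}, choose 3; 2->3 ok
  pos 19: x in {1,3}, choose 1; 3->1 ok
  pos 20: x in {1,3}, choose 3; 1->3 ok
  pos 21: y in {0,2}, choose 0; 3->0 ok
  pos 22: x in {1,3}, choose 3; 0->3 ok
  pos 23: x in {1,3}, choose 1; 3->1 ok
  pos 24: x in {1,3}, choose 3; 1->3 ok
  pos 25: x in {1,3}, choose 1; 3->1 ok
  pos 26: y in {0,2}, choose 2; 1->2 ok
  pos 27: x in {1,3}, choose 1; 2->1 ok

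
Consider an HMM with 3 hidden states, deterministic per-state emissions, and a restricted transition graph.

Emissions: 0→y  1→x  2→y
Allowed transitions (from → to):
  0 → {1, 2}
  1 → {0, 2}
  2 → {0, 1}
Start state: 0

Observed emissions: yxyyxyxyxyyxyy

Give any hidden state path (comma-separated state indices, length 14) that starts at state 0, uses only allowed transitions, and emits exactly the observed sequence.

  0: obs=y cand={0,2} pick 0 [start]
  1: obs=x cand={1} pick 1 [0->1 ok]
  2: obs=y cand={0,2} pick 0 [1->0 ok]
  3: obs=y cand={0,2} pick 2 [0->2 ok]
  4: obs=x cand={1} pick 1 [2->1 ok]
  5: obs=y cand={0,2} pick 0 [1->0 ok]
  6: obs=x cand={1} pick 1 [0->1 ok]
  7: obs=y cand={0,2} pick 2 [1->2 ok]
  8: obs=x cand={1} pick 1 [2->1 ok]
  9: obs=y cand={0,2} pick 0 [1->0 ok]
  10: obs=y cand={0,2} pick 2 [0->2 ok]
  11: obs=x cand={1} pick 1 [2->1 ok]
  12: obs=y cand={0,2} pick 0 [1->0 ok]
  13: obs=y cand={0,2} pick 2 [0->2 ok]

0,1,0,2,1,0,1,2,1,0,2,1,0,2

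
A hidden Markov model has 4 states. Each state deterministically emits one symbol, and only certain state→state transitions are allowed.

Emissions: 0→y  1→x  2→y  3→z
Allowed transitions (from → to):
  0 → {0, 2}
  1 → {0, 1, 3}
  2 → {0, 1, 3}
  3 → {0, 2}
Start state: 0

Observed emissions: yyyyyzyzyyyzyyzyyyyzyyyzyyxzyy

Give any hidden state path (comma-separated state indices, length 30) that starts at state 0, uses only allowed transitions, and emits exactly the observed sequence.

0,2,0,0,2,3,2,3,0,0,2,3,0,2,3,0,2,0,2,3,0,0,2,3,0,2,1,3,0,0

  t0 'y' -> {0,2}, take 0 (start)
  t1 'y' -> {0,2}, take 2 (0->2 ok)
  t2 'y' -> {0,2}, take 0 (2->0 ok)
  t3 'y' -> {0,2}, take 0 (0->0 ok)
  t4 'y' -> {0,2}, take 2 (0->2 ok)
  t5 'z' -> {3}, take 3 (2->3 ok)
  t6 'y' -> {0,2}, take 2 (3->2 ok)
  t7 'z' -> {3}, take 3 (2->3 ok)
  t8 'y' -> {0,2}, take 0 (3->0 ok)
  t9 'y' -> {0,2}, take 0 (0->0 ok)
  t10 'y' -> {0,2}, take 2 (0->2 ok)
  t11 'z' -> {3}, take 3 (2->3 ok)
  t12 'y' -> {0,2}, take 0 (3->0 ok)
  t13 'y' -> {0,2}, take 2 (0->2 ok)
  t14 'z' -> {3}, take 3 (2->3 ok)
  t15 'y' -> {0,2}, take 0 (3->0 ok)
  t16 'y' -> {0,2}, take 2 (0->2 ok)
  t17 'y' -> {0,2}, take 0 (2->0 ok)
  t18 'y' -> {0,2}, take 2 (0->2 ok)
  t19 'z' -> {3}, take 3 (2->3 ok)
  t20 'y' -> {0,2}, take 0 (3->0 ok)
  t21 'y' -> {0,2}, take 0 (0->0 ok)
  t22 'y' -> {0,2}, take 2 (0->2 ok)
  t23 'z' -> {3}, take 3 (2->3 ok)
  t24 'y' -> {0,2}, take 0 (3->0 ok)
  t25 'y' -> {0,2}, take 2 (0->2 ok)
  t26 'x' -> {1}, take 1 (2->1 ok)
  t27 'z' -> {3}, take 3 (1->3 ok)
  t28 'y' -> {0,2}, take 0 (3->0 ok)
  t29 'y' -> {0,2}, take 0 (0->0 ok)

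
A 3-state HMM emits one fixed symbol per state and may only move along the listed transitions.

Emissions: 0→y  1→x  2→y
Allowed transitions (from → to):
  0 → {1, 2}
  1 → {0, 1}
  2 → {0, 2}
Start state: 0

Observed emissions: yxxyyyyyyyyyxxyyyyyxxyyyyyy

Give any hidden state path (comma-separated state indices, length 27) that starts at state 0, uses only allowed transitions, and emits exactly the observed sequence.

0,1,1,0,2,2,0,2,2,0,2,0,1,1,0,2,0,2,0,1,1,0,2,2,2,0,2

  pos 0: y in {0,2}, choose 0; start
  pos 1: x in {1}, choose 1; 0->1 ok
  pos 2: x in {1}, choose 1; 1->1 ok
  pos 3: y in {0,2}, choose 0; 1->0 ok
  pos 4: y in {0,2}, choose 2; 0->2 ok
  pos 5: y in {0,2}, choose 2; 2->2 ok
  pos 6: y in {0,2}, choose 0; 2->0 ok
  pos 7: y in {0,2}, choose 2; 0->2 ok
  pos 8: y in {0,2}, choose 2; 2->2 ok
  pos 9: y in {0,2}, choose 0; 2->0 ok
  pos 10: y in {0,2}, choose 2; 0->2 ok
  pos 11: y in {0,2}, choose 0; 2->0 ok
  pos 12: x in {1}, choose 1; 0->1 ok
  pos 13: x in {1}, choose 1; 1->1 ok
  pos 14: y in {0,2}, choose 0; 1->0 ok
  pos 15: y in {0,2}, choose 2; 0->2 ok
  pos 16: y in {0,2}, choose 0; 2->0 ok
  pos 17: y in {0,2}, choose 2; 0->2 ok
  pos 18: y in {0,2}, choose 0; 2->0 ok
  pos 19: x in {1}, choose 1; 0->1 ok
  pos 20: x in {1}, choose 1; 1->1 ok
  pos 21: y in {0,2}, choose 0; 1->0 ok
  pos 22: y in {0,2}, choose 2; 0->2 ok
  pos 23: y in {0,2}, choose 2; 2->2 ok
  pos 24: y in {0,2}, choose 2; 2->2 ok
  pos 25: y in {0,2}, choose 0; 2->0 ok
  pos 26: y in {0,2}, choose 2; 0->2 ok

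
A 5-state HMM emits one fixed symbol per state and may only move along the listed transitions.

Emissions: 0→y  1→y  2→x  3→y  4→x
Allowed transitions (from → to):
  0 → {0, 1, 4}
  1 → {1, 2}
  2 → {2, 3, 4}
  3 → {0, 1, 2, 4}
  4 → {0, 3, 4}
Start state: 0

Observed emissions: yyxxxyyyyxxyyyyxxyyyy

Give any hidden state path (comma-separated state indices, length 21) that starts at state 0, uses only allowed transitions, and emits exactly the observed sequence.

0,1,2,4,4,3,1,1,1,2,4,3,0,1,1,2,4,3,0,1,1

  pos 0: y in {0,1,3}, choose 0; start
  pos 1: y in {0,1,3}, choose 1; 0->1 ok
  pos 2: x in {2,4}, choose 2; 1->2 ok
  pos 3: x in {2,4}, choose 4; 2->4 ok
  pos 4: x in {2,4}, choose 4; 4->4 ok
  pos 5: y in {0,1,3}, choose 3; 4->3 ok
  pos 6: y in {0,1,3}, choose 1; 3->1 ok
  pos 7: y in {0,1,3}, choose 1; 1->1 ok
  pos 8: y in {0,1,3}, choose 1; 1->1 ok
  pos 9: x in {2,4}, choose 2; 1->2 ok
  pos 10: x in {2,4}, choose 4; 2->4 ok
  pos 11: y in {0,1,3}, choose 3; 4->3 ok
  pos 12: y in {0,1,3}, choose 0; 3->0 ok
  pos 13: y in {0,1,3}, choose 1; 0->1 ok
  pos 14: y in {0,1,3}, choose 1; 1->1 ok
  pos 15: x in {2,4}, choose 2; 1->2 ok
  pos 16: x in {2,4}, choose 4; 2->4 ok
  pos 17: y in {0,1,3}, choose 3; 4->3 ok
  pos 18: y in {0,1,3}, choose 0; 3->0 ok
  pos 19: y in {0,1,3}, choose 1; 0->1 ok
  pos 20: y in {0,1,3}, choose 1; 1->1 ok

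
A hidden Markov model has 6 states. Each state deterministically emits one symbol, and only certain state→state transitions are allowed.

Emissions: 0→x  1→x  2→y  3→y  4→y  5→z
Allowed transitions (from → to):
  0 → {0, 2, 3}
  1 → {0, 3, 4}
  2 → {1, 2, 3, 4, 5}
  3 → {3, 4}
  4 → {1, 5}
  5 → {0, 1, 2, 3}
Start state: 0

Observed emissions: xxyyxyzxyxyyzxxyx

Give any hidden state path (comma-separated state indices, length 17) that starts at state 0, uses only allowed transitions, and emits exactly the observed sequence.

  pos 0: x in {0,1}, choose 0; start
  pos 1: x in {0,1}, choose 0; 0->0 ok
  pos 2: y in {2,3,4}, choose 3; 0->3 ok
  pos 3: y in {2,3,4}, choose 4; 3->4 ok
  pos 4: x in {0,1}, choose 1; 4->1 ok
  pos 5: y in {2,3,4}, choose 4; 1->4 ok
  pos 6: z in {5}, choose 5; 4->5 ok
  pos 7: x in {0,1}, choose 1; 5->1 ok
  pos 8: y in {2,3,4}, choose 4; 1->4 ok
  pos 9: x in {0,1}, choose 1; 4->1 ok
  pos 10: y in {2,3,4}, choose 3; 1->3 ok
  pos 11: y in {2,3,4}, choose 4; 3->4 ok
  pos 12: z in {5}, choose 5; 4->5 ok
  pos 13: x in {0,1}, choose 1; 5->1 ok
  pos 14: x in {0,1}, choose 0; 1->0 ok
  pos 15: y in {2,3,4}, choose 2; 0->2 ok
  pos 16: x in {0,1}, choose 1; 2->1 ok

0,0,3,4,1,4,5,1,4,1,3,4,5,1,0,2,1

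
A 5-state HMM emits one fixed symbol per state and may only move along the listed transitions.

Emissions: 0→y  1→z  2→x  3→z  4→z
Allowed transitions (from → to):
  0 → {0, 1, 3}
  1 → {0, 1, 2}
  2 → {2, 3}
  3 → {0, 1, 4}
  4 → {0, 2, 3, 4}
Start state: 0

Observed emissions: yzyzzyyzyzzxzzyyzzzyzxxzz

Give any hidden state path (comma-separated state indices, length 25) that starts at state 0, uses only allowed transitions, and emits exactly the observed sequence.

0,1,0,1,1,0,0,1,0,1,1,2,3,4,0,0,3,1,1,0,1,2,2,3,4

  0: obs=y cand={0} pick 0 [start]
  1: obs=z cand={1,3,4} pick 1 [0->1 ok]
  2: obs=y cand={0} pick 0 [1->0 ok]
  3: obs=z cand={1,3,4} pick 1 [0->1 ok]
  4: obs=z cand={1,3,4} pick 1 [1->1 ok]
  5: obs=y cand={0} pick 0 [1->0 ok]
  6: obs=y cand={0} pick 0 [0->0 ok]
  7: obs=z cand={1,3,4} pick 1 [0->1 ok]
  8: obs=y cand={0} pick 0 [1->0 ok]
  9: obs=z cand={1,3,4} pick 1 [0->1 ok]
  10: obs=z cand={1,3,4} pick 1 [1->1 ok]
  11: obs=x cand={2} pick 2 [1->2 ok]
  12: obs=z cand={1,3,4} pick 3 [2->3 ok]
  13: obs=z cand={1,3,4} pick 4 [3->4 ok]
  14: obs=y cand={0} pick 0 [4->0 ok]
  15: obs=y cand={0} pick 0 [0->0 ok]
  16: obs=z cand={1,3,4} pick 3 [0->3 ok]
  17: obs=z cand={1,3,4} pick 1 [3->1 ok]
  18: obs=z cand={1,3,4} pick 1 [1->1 ok]
  19: obs=y cand={0} pick 0 [1->0 ok]
  20: obs=z cand={1,3,4} pick 1 [0->1 ok]
  21: obs=x cand={2} pick 2 [1->2 ok]
  22: obs=x cand={2} pick 2 [2->2 ok]
  23: obs=z cand={1,3,4} pick 3 [2->3 ok]
  24: obs=z cand={1,3,4} pick 4 [3->4 ok]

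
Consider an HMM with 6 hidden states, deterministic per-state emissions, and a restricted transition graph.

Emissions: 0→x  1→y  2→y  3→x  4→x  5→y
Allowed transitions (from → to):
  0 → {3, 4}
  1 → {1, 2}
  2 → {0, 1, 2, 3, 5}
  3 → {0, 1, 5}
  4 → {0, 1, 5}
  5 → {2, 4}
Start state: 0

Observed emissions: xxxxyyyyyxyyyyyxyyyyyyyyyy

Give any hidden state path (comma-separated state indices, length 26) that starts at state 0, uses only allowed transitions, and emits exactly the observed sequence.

  0: obs=x cand={0,3,4} pick 0 [start]
  1: obs=x cand={0,3,4} pick 3 [0->3 ok]
  2: obs=x cand={0,3,4} pick 0 [3->0 ok]
  3: obs=x cand={0,3,4} pick 3 [0->3 ok]
  4: obs=y cand={1,2,5} pick 1 [3->1 ok]
  5: obs=y cand={1,2,5} pick 1 [1->1 ok]
  6: obs=y cand={1,2,5} pick 2 [1->2 ok]
  7: obs=y cand={1,2,5} pick 5 [2->5 ok]
  8: obs=y cand={1,2,5} pick 2 [5->2 ok]
  9: obs=x cand={0,3,4} pick 3 [2->3 ok]
  10: obs=y cand={1,2,5} pick 5 [3->5 ok]
  11: obs=y cand={1,2,5} pick 2 [5->2 ok]
  12: obs=y cand={1,2,5} pick 2 [2->2 ok]
  13: obs=y cand={1,2,5} pick 1 [2->1 ok]
  14: obs=y cand={1,2,5} pick 2 [1->2 ok]
  15: obs=x cand={0,3,4} pick 3 [2->3 ok]
  16: obs=y cand={1,2,5} pick 1 [3->1 ok]
  17: obs=y cand={1,2,5} pick 2 [1->2 ok]
  18: obs=y cand={1,2,5} pick 2 [2->2 ok]
  19: obs=y cand={1,2,5} pick 5 [2->5 ok]
  20: obs=y cand={1,2,5} pick 2 [5->2 ok]
  21: obs=y cand={1,2,5} pick 1 [2->1 ok]
  22: obs=y cand={1,2,5} pick 1 [1->1 ok]
  23: obs=y cand={1,2,5} pick 1 [1->1 ok]
  24: obs=y cand={1,2,5} pick 1 [1->1 ok]
  25: obs=y cand={1,2,5} pick 1 [1->1 ok]

0,3,0,3,1,1,2,5,2,3,5,2,2,1,2,3,1,2,2,5,2,1,1,1,1,1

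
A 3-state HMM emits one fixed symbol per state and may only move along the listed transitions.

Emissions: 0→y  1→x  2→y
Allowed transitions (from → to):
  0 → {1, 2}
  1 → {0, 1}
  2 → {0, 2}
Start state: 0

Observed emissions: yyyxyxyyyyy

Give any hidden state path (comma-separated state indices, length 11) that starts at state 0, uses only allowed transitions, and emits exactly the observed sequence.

  t0 'y' -> {0,2}, take 0 (start)
  t1 'y' -> {0,2}, take 2 (0->2 ok)
  t2 'y' -> {0,2}, take 0 (2->0 ok)
  t3 'x' -> {1}, take 1 (0->1 ok)
  t4 'y' -> {0,2}, take 0 (1->0 ok)
  t5 'x' -> {1}, take 1 (0->1 ok)
  t6 'y' -> {0,2}, take 0 (1->0 ok)
  t7 'y' -> {0,2}, take 2 (0->2 ok)
  t8 'y' -> {0,2}, take 2 (2->2 ok)
  t9 'y' -> {0,2}, take 2 (2->2 ok)
  t10 'y' -> {0,2}, take 2 (2->2 ok)

0,2,0,1,0,1,0,2,2,2,2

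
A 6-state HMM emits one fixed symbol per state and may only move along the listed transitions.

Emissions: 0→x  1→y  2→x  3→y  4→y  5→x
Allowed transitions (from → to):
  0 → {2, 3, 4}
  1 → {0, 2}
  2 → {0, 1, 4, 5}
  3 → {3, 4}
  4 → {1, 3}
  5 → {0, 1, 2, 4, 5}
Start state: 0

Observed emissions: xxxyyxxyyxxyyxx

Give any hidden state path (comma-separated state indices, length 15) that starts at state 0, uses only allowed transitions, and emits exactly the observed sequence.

0,2,0,4,1,2,0,4,1,0,2,4,1,2,0

  t0 'x' -> {0,2,5}, take 0 (start)
  t1 'x' -> {0,2,5}, take 2 (0->2 ok)
  t2 'x' -> {0,2,5}, take 0 (2->0 ok)
  t3 'y' -> {1,3,4}, take 4 (0->4 ok)
  t4 'y' -> {1,3,4}, take 1 (4->1 ok)
  t5 'x' -> {0,2,5}, take 2 (1->2 ok)
  t6 'x' -> {0,2,5}, take 0 (2->0 ok)
  t7 'y' -> {1,3,4}, take 4 (0->4 ok)
  t8 'y' -> {1,3,4}, take 1 (4->1 ok)
  t9 'x' -> {0,2,5}, take 0 (1->0 ok)
  t10 'x' -> {0,2,5}, take 2 (0->2 ok)
  t11 'y' -> {1,3,4}, take 4 (2->4 ok)
  t12 'y' -> {1,3,4}, take 1 (4->1 ok)
  t13 'x' -> {0,2,5}, take 2 (1->2 ok)
  t14 'x' -> {0,2,5}, take 0 (2->0 ok)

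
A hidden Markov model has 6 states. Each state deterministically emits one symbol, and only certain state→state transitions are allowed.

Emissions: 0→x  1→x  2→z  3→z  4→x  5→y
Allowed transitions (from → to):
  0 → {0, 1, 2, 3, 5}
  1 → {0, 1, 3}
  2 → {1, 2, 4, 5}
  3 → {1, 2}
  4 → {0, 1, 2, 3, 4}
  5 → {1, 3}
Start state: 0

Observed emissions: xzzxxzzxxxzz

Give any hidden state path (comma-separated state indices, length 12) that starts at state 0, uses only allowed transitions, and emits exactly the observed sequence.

0,3,2,1,0,3,2,4,1,1,3,2

  t0 'x' -> {0,1,4}, take 0 (start)
  t1 'z' -> {2,3}, take 3 (0->3 ok)
  t2 'z' -> {2,3}, take 2 (3->2 ok)
  t3 'x' -> {0,1,4}, take 1 (2->1 ok)
  t4 'x' -> {0,1,4}, take 0 (1->0 ok)
  t5 'z' -> {2,3}, take 3 (0->3 ok)
  t6 'z' -> {2,3}, take 2 (3->2 ok)
  t7 'x' -> {0,1,4}, take 4 (2->4 ok)
  t8 'x' -> {0,1,4}, take 1 (4->1 ok)
  t9 'x' -> {0,1,4}, take 1 (1->1 ok)
  t10 'z' -> {2,3}, take 3 (1->3 ok)
  t11 'z' -> {2,3}, take 2 (3->2 ok)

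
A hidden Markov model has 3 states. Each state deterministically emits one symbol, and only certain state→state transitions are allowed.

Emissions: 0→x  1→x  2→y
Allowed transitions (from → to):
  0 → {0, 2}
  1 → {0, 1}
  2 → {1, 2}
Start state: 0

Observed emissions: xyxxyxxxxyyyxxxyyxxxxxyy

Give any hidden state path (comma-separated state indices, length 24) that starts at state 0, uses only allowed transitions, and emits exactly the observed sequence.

  t0 'x' -> {0,1}, take 0 (start)
  t1 'y' -> {2}, take 2 (0->2 ok)
  t2 'x' -> {0,1}, take 1 (2->1 ok)
  t3 'x' -> {0,1}, take 0 (1->0 ok)
  t4 'y' -> {2}, take 2 (0->2 ok)
  t5 'x' -> {0,1}, take 1 (2->1 ok)
  t6 'x' -> {0,1}, take 1 (1->1 ok)
  t7 'x' -> {0,1}, take 0 (1->0 ok)
  t8 'x' -> {0,1}, take 0 (0->0 ok)
  t9 'y' -> {2}, take 2 (0->2 ok)
  t10 'y' -> {2}, take 2 (2->2 ok)
  t11 'y' -> {2}, take 2 (2->2 ok)
  t12 'x' -> {0,1}, take 1 (2->1 ok)
  t13 'x' -> {0,1}, take 1 (1->1 ok)
  t14 'x' -> {0,1}, take 0 (1->0 ok)
  t15 'y' -> {2}, take 2 (0->2 ok)
  t16 'y' -> {2}, take 2 (2->2 ok)
  t17 'x' -> {0,1}, take 1 (2->1 ok)
  t18 'x' -> {0,1}, take 1 (1->1 ok)
  t19 'x' -> {0,1}, take 1 (1->1 ok)
  t20 'x' -> {0,1}, take 0 (1->0 ok)
  t21 'x' -> {0,1}, take 0 (0->0 ok)
  t22 'y' -> {2}, take 2 (0->2 ok)
  t23 'y' -> {2}, take 2 (2->2 ok)

0,2,1,0,2,1,1,0,0,2,2,2,1,1,0,2,2,1,1,1,0,0,2,2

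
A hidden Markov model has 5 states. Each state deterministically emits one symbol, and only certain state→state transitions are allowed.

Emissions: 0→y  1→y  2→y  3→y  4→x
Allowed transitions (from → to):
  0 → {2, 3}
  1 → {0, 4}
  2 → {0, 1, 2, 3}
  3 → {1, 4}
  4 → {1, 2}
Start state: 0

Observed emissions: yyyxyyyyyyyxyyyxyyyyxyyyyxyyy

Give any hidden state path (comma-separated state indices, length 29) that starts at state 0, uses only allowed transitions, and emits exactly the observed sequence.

  0: obs=y cand={0,1,2,3} pick 0 [start]
  1: obs=y cand={0,1,2,3} pick 3 [0->3 ok]
  2: obs=y cand={0,1,2,3} pick 1 [3->1 ok]
  3: obs=x cand={4} pick 4 [1->4 ok]
  4: obs=y cand={0,1,2,3} pick 2 [4->2 ok]
  5: obs=y cand={0,1,2,3} pick 0 [2->0 ok]
  6: obs=y cand={0,1,2,3} pick 2 [0->2 ok]
  7: obs=y cand={0,1,2,3} pick 1 [2->1 ok]
  8: obs=y cand={0,1,2,3} pick 0 [1->0 ok]
  9: obs=y cand={0,1,2,3} pick 2 [0->2 ok]
  10: obs=y cand={0,1,2,3} pick 1 [2->1 ok]
  11: obs=x cand={4} pick 4 [1->4 ok]
  12: obs=y cand={0,1,2,3} pick 2 [4->2 ok]
  13: obs=y cand={0,1,2,3} pick 2 [2->2 ok]
  14: obs=y cand={0,1,2,3} pick 3 [2->3 ok]
  15: obs=x cand={4} pick 4 [3->4 ok]
  16: obs=y cand={0,1,2,3} pick 1 [4->1 ok]
  17: obs=y cand={0,1,2,3} pick 0 [1->0 ok]
  18: obs=y cand={0,1,2,3} pick 3 [0->3 ok]
  19: obs=y cand={0,1,2,3} pick 1 [3->1 ok]
  20: obs=x cand={4} pick 4 [1->4 ok]
  21: obs=y cand={0,1,2,3} pick 2 [4->2 ok]
  22: obs=y cand={0,1,2,3} pick 0 [2->0 ok]
  23: obs=y cand={0,1,2,3} pick 2 [0->2 ok]
  24: obs=y cand={0,1,2,3} pick 1 [2->1 ok]
  25: obs=x cand={4} pick 4 [1->4 ok]
  26: obs=y cand={0,1,2,3} pick 1 [4->1 ok]
  27: obs=y cand={0,1,2,3} pick 0 [1->0 ok]
  28: obs=y cand={0,1,2,3} pick 3 [0->3 ok]

0,3,1,4,2,0,2,1,0,2,1,4,2,2,3,4,1,0,3,1,4,2,0,2,1,4,1,0,3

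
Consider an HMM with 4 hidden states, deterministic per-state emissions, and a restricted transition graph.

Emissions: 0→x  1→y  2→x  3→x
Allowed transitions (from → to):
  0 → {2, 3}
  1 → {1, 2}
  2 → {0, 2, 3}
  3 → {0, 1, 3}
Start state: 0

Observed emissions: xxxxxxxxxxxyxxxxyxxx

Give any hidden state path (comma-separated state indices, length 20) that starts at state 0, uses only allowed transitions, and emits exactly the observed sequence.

  t0 'x' -> {0,2,3}, take 0 (start)
  t1 'x' -> {0,2,3}, take 2 (0->2 ok)
  t2 'x' -> {0,2,3}, take 0 (2->0 ok)
  t3 'x' -> {0,2,3}, take 3 (0->3 ok)
  t4 'x' -> {0,2,3}, take 0 (3->0 ok)
  t5 'x' -> {0,2,3}, take 2 (0->2 ok)
  t6 'x' -> {0,2,3}, take 0 (2->0 ok)
  t7 'x' -> {0,2,3}, take 2 (0->2 ok)
  t8 'x' -> {0,2,3}, take 0 (2->0 ok)
  t9 'x' -> {0,2,3}, take 2 (0->2 ok)
  t10 'x' -> {0,2,3}, take 3 (2->3 ok)
  t11 'y' -> {1}, take 1 (3->1 ok)
  t12 'x' -> {0,2,3}, take 2 (1->2 ok)
  t13 'x' -> {0,2,3}, take 3 (2->3 ok)
  t14 'x' -> {0,2,3}, take 0 (3->0 ok)
  t15 'x' -> {0,2,3}, take 3 (0->3 ok)
  t16 'y' -> {1}, take 1 (3->1 ok)
  t17 'x' -> {0,2,3}, take 2 (1->2 ok)
  t18 'x' -> {0,2,3}, take 0 (2->0 ok)
  t19 'x' -> {0,2,3}, take 2 (0->2 ok)

0,2,0,3,0,2,0,2,0,2,3,1,2,3,0,3,1,2,0,2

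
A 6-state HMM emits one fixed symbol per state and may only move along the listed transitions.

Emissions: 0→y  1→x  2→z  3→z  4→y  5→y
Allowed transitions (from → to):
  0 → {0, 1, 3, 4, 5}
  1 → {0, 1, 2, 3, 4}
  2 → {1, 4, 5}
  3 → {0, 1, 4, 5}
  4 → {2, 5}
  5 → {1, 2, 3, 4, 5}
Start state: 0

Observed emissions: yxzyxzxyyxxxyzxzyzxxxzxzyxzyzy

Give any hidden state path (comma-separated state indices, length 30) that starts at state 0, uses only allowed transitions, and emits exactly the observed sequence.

0,1,3,0,1,3,1,0,5,1,1,1,0,3,1,2,4,2,1,1,1,2,1,3,0,1,2,5,2,5

  t0 'y' -> {0,4,5}, take 0 (start)
  t1 'x' -> {1}, take 1 (0->1 ok)
  t2 'z' -> {2,3}, take 3 (1->3 ok)
  t3 'y' -> {0,4,5}, take 0 (3->0 ok)
  t4 'x' -> {1}, take 1 (0->1 ok)
  t5 'z' -> {2,3}, take 3 (1->3 ok)
  t6 'x' -> {1}, take 1 (3->1 ok)
  t7 'y' -> {0,4,5}, take 0 (1->0 ok)
  t8 'y' -> {0,4,5}, take 5 (0->5 ok)
  t9 'x' -> {1}, take 1 (5->1 ok)
  t10 'x' -> {1}, take 1 (1->1 ok)
  t11 'x' -> {1}, take 1 (1->1 ok)
  t12 'y' -> {0,4,5}, take 0 (1->0 ok)
  t13 'z' -> {2,3}, take 3 (0->3 ok)
  t14 'x' -> {1}, take 1 (3->1 ok)
  t15 'z' -> {2,3}, take 2 (1->2 ok)
  t16 'y' -> {0,4,5}, take 4 (2->4 ok)
  t17 'z' -> {2,3}, take 2 (4->2 ok)
  t18 'x' -> {1}, take 1 (2->1 ok)
  t19 'x' -> {1}, take 1 (1->1 ok)
  t20 'x' -> {1}, take 1 (1->1 ok)
  t21 'z' -> {2,3}, take 2 (1->2 ok)
  t22 'x' -> {1}, take 1 (2->1 ok)
  t23 'z' -> {2,3}, take 3 (1->3 ok)
  t24 'y' -> {0,4,5}, take 0 (3->0 ok)
  t25 'x' -> {1}, take 1 (0->1 ok)
  t26 'z' -> {2,3}, take 2 (1->2 ok)
  t27 'y' -> {0,4,5}, take 5 (2->5 ok)
  t28 'z' -> {2,3}, take 2 (5->2 ok)
  t29 'y' -> {0,4,5}, take 5 (2->5 ok)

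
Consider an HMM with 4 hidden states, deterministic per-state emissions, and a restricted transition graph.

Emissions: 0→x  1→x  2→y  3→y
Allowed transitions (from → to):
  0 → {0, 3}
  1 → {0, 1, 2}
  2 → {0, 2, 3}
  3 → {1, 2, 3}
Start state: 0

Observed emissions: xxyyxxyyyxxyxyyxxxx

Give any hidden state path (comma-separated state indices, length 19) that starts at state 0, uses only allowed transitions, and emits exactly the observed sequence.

0,0,3,3,1,0,3,2,3,1,1,2,0,3,3,1,1,0,0

  pos 0: x in {0,1}, choose 0; start
  pos 1: x in {0,1}, choose 0; 0->0 ok
  pos 2: y in {2,3}, choose 3; 0->3 ok
  pos 3: y in {2,3}, choose 3; 3->3 ok
  pos 4: x in {0,1}, choose 1; 3->1 ok
  pos 5: x in {0,1}, choose 0; 1->0 ok
  pos 6: y in {2,3}, choose 3; 0->3 ok
  pos 7: y in {2,3}, choose 2; 3->2 ok
  pos 8: y in {2,3}, choose 3; 2->3 ok
  pos 9: x in {0,1}, choose 1; 3->1 ok
  pos 10: x in {0,1}, choose 1; 1->1 ok
  pos 11: y in {2,3}, choose 2; 1->2 ok
  pos 12: x in {0,1}, choose 0; 2->0 ok
  pos 13: y in {2,3}, choose 3; 0->3 ok
  pos 14: y in {2,3}, choose 3; 3->3 ok
  pos 15: x in {0,1}, choose 1; 3->1 ok
  pos 16: x in {0,1}, choose 1; 1->1 ok
  pos 17: x in {0,1}, choose 0; 1->0 ok
  pos 18: x in {0,1}, choose 0; 0->0 ok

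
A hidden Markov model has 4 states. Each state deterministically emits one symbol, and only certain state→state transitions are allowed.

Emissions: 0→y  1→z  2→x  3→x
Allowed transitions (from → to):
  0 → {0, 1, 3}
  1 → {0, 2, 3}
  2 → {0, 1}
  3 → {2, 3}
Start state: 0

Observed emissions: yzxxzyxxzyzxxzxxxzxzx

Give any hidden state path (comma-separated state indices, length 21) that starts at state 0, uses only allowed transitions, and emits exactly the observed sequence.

  pos 0: y in {0}, choose 0; start
  pos 1: z in {1}, choose 1; 0->1 ok
  pos 2: x in {2,3}, choose 3; 1->3 ok
  pos 3: x in {2,3}, choose 2; 3->2 ok
  pos 4: z in {1}, choose 1; 2->1 ok
  pos 5: y in {0}, choose 0; 1->0 ok
  pos 6: x in {2,3}, choose 3; 0->3 ok
  pos 7: x in {2,3}, choose 2; 3->2 ok
  pos 8: z in {1}, choose 1; 2->1 ok
  pos 9: y in {0}, choose 0; 1->0 ok
  pos 10: z in {1}, choose 1; 0->1 ok
  pos 11: x in {2,3}, choose 3; 1->3 ok
  pos 12: x in {2,3}, choose 2; 3->2 ok
  pos 13: z in {1}, choose 1; 2->1 ok
  pos 14: x in {2,3}, choose 3; 1->3 ok
  pos 15: x in {2,3}, choose 3; 3->3 ok
  pos 16: x in {2,3}, choose 2; 3->2 ok
  pos 17: z in {1}, choose 1; 2->1 ok
  pos 18: x in {2,3}, choose 2; 1->2 ok
  pos 19: z in {1}, choose 1; 2->1 ok
  pos 20: x in {2,3}, choose 2; 1->2 ok

0,1,3,2,1,0,3,2,1,0,1,3,2,1,3,3,2,1,2,1,2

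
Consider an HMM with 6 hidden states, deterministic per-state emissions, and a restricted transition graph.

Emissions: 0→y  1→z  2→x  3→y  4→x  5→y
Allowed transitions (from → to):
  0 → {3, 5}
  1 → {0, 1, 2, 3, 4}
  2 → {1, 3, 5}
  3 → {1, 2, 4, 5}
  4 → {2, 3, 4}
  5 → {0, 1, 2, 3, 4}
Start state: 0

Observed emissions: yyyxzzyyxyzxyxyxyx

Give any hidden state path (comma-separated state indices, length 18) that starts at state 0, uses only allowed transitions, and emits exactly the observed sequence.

0,3,5,2,1,1,0,5,2,5,1,2,5,4,3,2,5,4

  [0] y  {0,3,5}  => 0  start
  [1] y  {0,3,5}  => 3  0->3 ok
  [2] y  {0,3,5}  => 5  3->5 ok
  [3] x  {2,4}  => 2  5->2 ok
  [4] z  {1}  => 1  2->1 ok
  [5] z  {1}  => 1  1->1 ok
  [6] y  {0,3,5}  => 0  1->0 ok
  [7] y  {0,3,5}  => 5  0->5 ok
  [8] x  {2,4}  => 2  5->2 ok
  [9] y  {0,3,5}  => 5  2->5 ok
  [10] z  {1}  => 1  5->1 ok
  [11] x  {2,4}  => 2  1->2 ok
  [12] y  {0,3,5}  => 5  2->5 ok
  [13] x  {2,4}  => 4  5->4 ok
  [14] y  {0,3,5}  => 3  4->3 ok
  [15] x  {2,4}  => 2  3->2 ok
  [16] y  {0,3,5}  => 5  2->5 ok
  [17] x  {2,4}  => 4  5->4 ok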